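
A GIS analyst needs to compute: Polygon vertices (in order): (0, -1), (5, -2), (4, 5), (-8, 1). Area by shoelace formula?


Shoelace sum: (0*(-2) - 5*(-1)) + (5*5 - 4*(-2)) + (4*1 - (-8)*5) + ((-8)*(-1) - 0*1)
= 90
Area = |90|/2 = 45

45


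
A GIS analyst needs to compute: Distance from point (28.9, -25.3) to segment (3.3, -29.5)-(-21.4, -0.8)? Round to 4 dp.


Project P onto AB: t = 0 (clamped to [0,1])
Closest point on segment: (3.3, -29.5)
Distance: 25.9422

25.9422


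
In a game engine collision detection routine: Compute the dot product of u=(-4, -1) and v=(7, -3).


u . v = u_x*v_x + u_y*v_y = (-4)*7 + (-1)*(-3)
= (-28) + 3 = -25

-25


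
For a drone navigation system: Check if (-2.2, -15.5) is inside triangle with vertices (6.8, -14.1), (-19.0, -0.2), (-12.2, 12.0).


Cross products: AB x AP = 161.22, BC x BP = -309, CA x CP = -261.5
All same sign? no

No, outside


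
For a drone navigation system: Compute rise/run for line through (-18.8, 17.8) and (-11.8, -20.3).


slope = (y2-y1)/(x2-x1) = ((-20.3)-17.8)/((-11.8)-(-18.8)) = (-38.1)/7 = -5.4429

-5.4429


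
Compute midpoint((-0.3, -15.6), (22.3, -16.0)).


M = (((-0.3)+22.3)/2, ((-15.6)+(-16))/2)
= (11, -15.8)

(11, -15.8)


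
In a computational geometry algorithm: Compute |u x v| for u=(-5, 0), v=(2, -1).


|u x v| = |(-5)*(-1) - 0*2|
= |5 - 0| = 5

5


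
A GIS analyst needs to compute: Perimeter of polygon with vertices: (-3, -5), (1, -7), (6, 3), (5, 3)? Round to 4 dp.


Sides: (-3, -5)->(1, -7): sqrt(20) = 4.472136, (1, -7)->(6, 3): sqrt(125) = 11.18034, (6, 3)->(5, 3): sqrt(1) = 1, (5, 3)->(-3, -5): sqrt(128) = 11.313708
Sum = 27.966184
Perimeter = 27.9662

27.9662


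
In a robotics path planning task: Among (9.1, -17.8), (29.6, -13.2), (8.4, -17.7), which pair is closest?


d(P0,P1) = 21.0098, d(P0,P2) = 0.7071, d(P1,P2) = 21.6723
Closest: P0 and P2

Closest pair: (9.1, -17.8) and (8.4, -17.7), distance = 0.7071


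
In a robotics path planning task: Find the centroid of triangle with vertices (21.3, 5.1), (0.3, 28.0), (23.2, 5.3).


Centroid = ((x_A+x_B+x_C)/3, (y_A+y_B+y_C)/3)
= ((21.3+0.3+23.2)/3, (5.1+28+5.3)/3)
= (14.9333, 12.8)

(14.9333, 12.8)


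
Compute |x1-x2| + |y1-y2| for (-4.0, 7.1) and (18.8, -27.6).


|(-4)-18.8| + |7.1-(-27.6)| = 22.8 + 34.7 = 57.5

57.5


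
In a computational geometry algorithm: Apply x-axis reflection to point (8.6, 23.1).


Reflection over x-axis: (x,y) -> (x,-y)
(8.6, 23.1) -> (8.6, -23.1)

(8.6, -23.1)


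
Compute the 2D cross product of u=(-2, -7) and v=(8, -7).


u x v = u_x*v_y - u_y*v_x = (-2)*(-7) - (-7)*8
= 14 - (-56) = 70

70


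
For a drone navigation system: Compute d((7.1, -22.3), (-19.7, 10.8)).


dx=-26.8, dy=33.1
d^2 = (-26.8)^2 + 33.1^2 = 1813.85
d = sqrt(1813.85) = 42.5893

42.5893


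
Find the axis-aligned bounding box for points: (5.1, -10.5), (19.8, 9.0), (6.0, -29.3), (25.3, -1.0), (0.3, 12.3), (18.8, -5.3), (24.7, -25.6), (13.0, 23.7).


x range: [0.3, 25.3]
y range: [-29.3, 23.7]
Bounding box: (0.3,-29.3) to (25.3,23.7)

(0.3,-29.3) to (25.3,23.7)


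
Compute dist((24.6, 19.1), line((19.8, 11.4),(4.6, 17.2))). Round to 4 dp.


|cross product| = 144.88
|line direction| = sqrt(264.68) = 16.269
Distance = 144.88/sqrt(264.68) = 8.9053

8.9053


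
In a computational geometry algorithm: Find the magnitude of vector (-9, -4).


|u| = sqrt((-9)^2 + (-4)^2) = sqrt(97) = 9.8489

9.8489


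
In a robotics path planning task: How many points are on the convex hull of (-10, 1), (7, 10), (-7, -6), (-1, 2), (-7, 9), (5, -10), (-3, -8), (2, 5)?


Convex hull vertices (CCW): (-10, 1), (-7, -6), (-3, -8), (5, -10), (7, 10), (-7, 9)
Count = 6

6


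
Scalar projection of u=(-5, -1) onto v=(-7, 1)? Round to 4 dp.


u.v = 34, |v| = sqrt(50) = 7.0711
Scalar projection = u.v / |v| = 34 / sqrt(50) = 4.8083

4.8083


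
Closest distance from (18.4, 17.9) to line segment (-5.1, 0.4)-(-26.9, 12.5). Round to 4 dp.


Project P onto AB: t = 0 (clamped to [0,1])
Closest point on segment: (-5.1, 0.4)
Distance: 29.3002

29.3002


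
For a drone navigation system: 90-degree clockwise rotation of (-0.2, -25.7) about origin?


90° CW: (x,y) -> (y, -x)
(-0.2,-25.7) -> (-25.7, 0.2)

(-25.7, 0.2)


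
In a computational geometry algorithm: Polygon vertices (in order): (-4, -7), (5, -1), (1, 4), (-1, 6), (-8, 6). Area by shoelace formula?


Shoelace sum: ((-4)*(-1) - 5*(-7)) + (5*4 - 1*(-1)) + (1*6 - (-1)*4) + ((-1)*6 - (-8)*6) + ((-8)*(-7) - (-4)*6)
= 192
Area = |192|/2 = 96

96


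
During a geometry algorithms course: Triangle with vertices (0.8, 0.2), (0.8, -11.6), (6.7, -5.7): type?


Side lengths squared: AB^2=139.24, BC^2=69.62, CA^2=69.62
Sorted: [69.62, 69.62, 139.24]
By sides: Isosceles, By angles: Right

Isosceles, Right


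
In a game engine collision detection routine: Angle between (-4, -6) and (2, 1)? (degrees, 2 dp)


u.v = -14, |u| = sqrt(52) = 7.2111, |v| = sqrt(5) = 2.2361
cos(theta) = u.v/(|u||v|) = -14/sqrt(260) = -0.868243
theta = acos(-0.868243) = 150.26 degrees

150.26 degrees


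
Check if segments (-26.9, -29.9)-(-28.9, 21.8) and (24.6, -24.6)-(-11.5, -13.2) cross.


Cross products: d1=778.43, d2=-1065.14, d3=-2673.15, d4=-829.58
d1*d2 < 0 and d3*d4 < 0? no

No, they don't intersect


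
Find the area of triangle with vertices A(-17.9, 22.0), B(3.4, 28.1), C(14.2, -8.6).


Area = |x_A(y_B-y_C) + x_B(y_C-y_A) + x_C(y_A-y_B)|/2
= |(-656.93) + (-104.04) + (-86.62)|/2
= 847.59/2 = 423.795

423.795


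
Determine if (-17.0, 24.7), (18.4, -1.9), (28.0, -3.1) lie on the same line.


Cross product: (18.4-(-17))*((-3.1)-24.7) - ((-1.9)-24.7)*(28-(-17))
= 212.88

No, not collinear


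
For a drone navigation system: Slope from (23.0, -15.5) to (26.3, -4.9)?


slope = (y2-y1)/(x2-x1) = ((-4.9)-(-15.5))/(26.3-23) = 10.6/3.3 = 3.2121

3.2121


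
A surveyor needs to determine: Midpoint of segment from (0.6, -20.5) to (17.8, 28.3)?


M = ((0.6+17.8)/2, ((-20.5)+28.3)/2)
= (9.2, 3.9)

(9.2, 3.9)


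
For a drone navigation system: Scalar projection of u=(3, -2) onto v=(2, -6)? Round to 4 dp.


u.v = 18, |v| = sqrt(40) = 6.3246
Scalar projection = u.v / |v| = 18 / sqrt(40) = 2.846

2.846


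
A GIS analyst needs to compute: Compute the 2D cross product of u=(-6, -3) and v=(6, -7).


u x v = u_x*v_y - u_y*v_x = (-6)*(-7) - (-3)*6
= 42 - (-18) = 60

60


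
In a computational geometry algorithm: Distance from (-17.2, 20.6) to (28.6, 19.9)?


dx=45.8, dy=-0.7
d^2 = 45.8^2 + (-0.7)^2 = 2098.13
d = sqrt(2098.13) = 45.8053

45.8053


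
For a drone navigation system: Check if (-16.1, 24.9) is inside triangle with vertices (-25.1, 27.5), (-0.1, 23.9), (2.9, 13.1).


Cross products: AB x AP = -32.6, BC x BP = -169.8, CA x CP = -56.8
All same sign? yes

Yes, inside


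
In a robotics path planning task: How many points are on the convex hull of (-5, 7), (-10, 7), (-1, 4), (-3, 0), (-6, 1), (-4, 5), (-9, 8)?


Convex hull vertices (CCW): (-10, 7), (-6, 1), (-3, 0), (-1, 4), (-5, 7), (-9, 8)
Count = 6

6


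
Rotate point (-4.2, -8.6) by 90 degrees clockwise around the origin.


90° CW: (x,y) -> (y, -x)
(-4.2,-8.6) -> (-8.6, 4.2)

(-8.6, 4.2)


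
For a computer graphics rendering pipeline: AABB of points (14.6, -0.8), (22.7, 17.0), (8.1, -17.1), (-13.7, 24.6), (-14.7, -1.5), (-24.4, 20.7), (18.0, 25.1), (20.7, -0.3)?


x range: [-24.4, 22.7]
y range: [-17.1, 25.1]
Bounding box: (-24.4,-17.1) to (22.7,25.1)

(-24.4,-17.1) to (22.7,25.1)


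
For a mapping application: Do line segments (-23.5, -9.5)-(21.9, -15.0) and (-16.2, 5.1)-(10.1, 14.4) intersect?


Cross products: d1=-316.09, d2=-882.96, d3=702.99, d4=1269.86
d1*d2 < 0 and d3*d4 < 0? no

No, they don't intersect


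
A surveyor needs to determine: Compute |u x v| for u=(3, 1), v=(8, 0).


|u x v| = |3*0 - 1*8|
= |0 - 8| = 8

8


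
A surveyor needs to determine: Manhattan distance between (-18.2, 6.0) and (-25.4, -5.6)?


|(-18.2)-(-25.4)| + |6-(-5.6)| = 7.2 + 11.6 = 18.8

18.8


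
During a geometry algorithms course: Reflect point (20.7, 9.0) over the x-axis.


Reflection over x-axis: (x,y) -> (x,-y)
(20.7, 9) -> (20.7, -9)

(20.7, -9)


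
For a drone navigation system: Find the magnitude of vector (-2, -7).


|u| = sqrt((-2)^2 + (-7)^2) = sqrt(53) = 7.2801

7.2801


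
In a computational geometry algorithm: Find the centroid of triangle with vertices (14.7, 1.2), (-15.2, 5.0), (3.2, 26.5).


Centroid = ((x_A+x_B+x_C)/3, (y_A+y_B+y_C)/3)
= ((14.7+(-15.2)+3.2)/3, (1.2+5+26.5)/3)
= (0.9, 10.9)

(0.9, 10.9)


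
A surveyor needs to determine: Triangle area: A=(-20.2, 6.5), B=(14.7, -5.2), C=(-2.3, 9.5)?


Area = |x_A(y_B-y_C) + x_B(y_C-y_A) + x_C(y_A-y_B)|/2
= |296.94 + 44.1 + (-26.91)|/2
= 314.13/2 = 157.065

157.065


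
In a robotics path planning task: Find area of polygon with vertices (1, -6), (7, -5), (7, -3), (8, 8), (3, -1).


Shoelace sum: (1*(-5) - 7*(-6)) + (7*(-3) - 7*(-5)) + (7*8 - 8*(-3)) + (8*(-1) - 3*8) + (3*(-6) - 1*(-1))
= 82
Area = |82|/2 = 41

41


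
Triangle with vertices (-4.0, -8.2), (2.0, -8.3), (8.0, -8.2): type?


Side lengths squared: AB^2=36.01, BC^2=36.01, CA^2=144
Sorted: [36.01, 36.01, 144]
By sides: Isosceles, By angles: Obtuse

Isosceles, Obtuse


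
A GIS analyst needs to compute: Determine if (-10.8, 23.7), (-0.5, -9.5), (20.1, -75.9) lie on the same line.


Cross product: ((-0.5)-(-10.8))*((-75.9)-23.7) - ((-9.5)-23.7)*(20.1-(-10.8))
= 0

Yes, collinear


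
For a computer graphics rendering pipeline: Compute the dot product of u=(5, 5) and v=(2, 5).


u . v = u_x*v_x + u_y*v_y = 5*2 + 5*5
= 10 + 25 = 35

35


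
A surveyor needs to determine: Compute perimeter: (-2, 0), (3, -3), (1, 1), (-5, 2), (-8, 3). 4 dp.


Sides: (-2, 0)->(3, -3): sqrt(34) = 5.830952, (3, -3)->(1, 1): sqrt(20) = 4.472136, (1, 1)->(-5, 2): sqrt(37) = 6.082763, (-5, 2)->(-8, 3): sqrt(10) = 3.162278, (-8, 3)->(-2, 0): sqrt(45) = 6.708204
Sum = 26.256333
Perimeter = 26.2563

26.2563


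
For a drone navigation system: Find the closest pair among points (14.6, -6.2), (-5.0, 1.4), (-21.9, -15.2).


d(P0,P1) = 21.0219, d(P0,P2) = 37.5932, d(P1,P2) = 23.689
Closest: P0 and P1

Closest pair: (14.6, -6.2) and (-5.0, 1.4), distance = 21.0219


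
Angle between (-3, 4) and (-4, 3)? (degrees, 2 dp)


u.v = 24, |u| = sqrt(25) = 5, |v| = sqrt(25) = 5
cos(theta) = u.v/(|u||v|) = 24/sqrt(625) = 0.96
theta = acos(0.96) = 16.26 degrees

16.26 degrees


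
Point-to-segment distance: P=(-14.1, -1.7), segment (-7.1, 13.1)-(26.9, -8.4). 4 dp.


Project P onto AB: t = 0.0496 (clamped to [0,1])
Closest point on segment: (-5.415, 12.0345)
Distance: 16.2501

16.2501


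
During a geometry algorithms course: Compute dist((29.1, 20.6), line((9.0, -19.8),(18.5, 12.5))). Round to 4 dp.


|cross product| = 265.43
|line direction| = sqrt(1133.54) = 33.6681
Distance = 265.43/sqrt(1133.54) = 7.8837

7.8837


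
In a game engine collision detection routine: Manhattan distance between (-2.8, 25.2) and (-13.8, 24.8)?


|(-2.8)-(-13.8)| + |25.2-24.8| = 11 + 0.4 = 11.4

11.4


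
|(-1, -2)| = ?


|u| = sqrt((-1)^2 + (-2)^2) = sqrt(5) = 2.2361

2.2361


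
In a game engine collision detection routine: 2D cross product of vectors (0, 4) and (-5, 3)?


u x v = u_x*v_y - u_y*v_x = 0*3 - 4*(-5)
= 0 - (-20) = 20

20


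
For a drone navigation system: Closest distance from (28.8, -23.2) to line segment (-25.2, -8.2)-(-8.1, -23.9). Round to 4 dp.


Project P onto AB: t = 1 (clamped to [0,1])
Closest point on segment: (-8.1, -23.9)
Distance: 36.9066

36.9066


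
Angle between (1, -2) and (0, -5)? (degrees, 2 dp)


u.v = 10, |u| = sqrt(5) = 2.2361, |v| = sqrt(25) = 5
cos(theta) = u.v/(|u||v|) = 10/sqrt(125) = 0.894427
theta = acos(0.894427) = 26.57 degrees

26.57 degrees


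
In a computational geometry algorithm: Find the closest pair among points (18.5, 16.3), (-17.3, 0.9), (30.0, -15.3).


d(P0,P1) = 38.9718, d(P0,P2) = 33.6275, d(P1,P2) = 49.9973
Closest: P0 and P2

Closest pair: (18.5, 16.3) and (30.0, -15.3), distance = 33.6275


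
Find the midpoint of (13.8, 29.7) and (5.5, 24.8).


M = ((13.8+5.5)/2, (29.7+24.8)/2)
= (9.65, 27.25)

(9.65, 27.25)


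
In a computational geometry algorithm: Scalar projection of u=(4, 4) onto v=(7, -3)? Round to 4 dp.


u.v = 16, |v| = sqrt(58) = 7.6158
Scalar projection = u.v / |v| = 16 / sqrt(58) = 2.1009

2.1009


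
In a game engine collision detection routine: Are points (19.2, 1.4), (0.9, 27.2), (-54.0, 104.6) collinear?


Cross product: (0.9-19.2)*(104.6-1.4) - (27.2-1.4)*((-54)-19.2)
= 0

Yes, collinear


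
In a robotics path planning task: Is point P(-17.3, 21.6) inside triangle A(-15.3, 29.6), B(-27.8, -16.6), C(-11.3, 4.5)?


Cross products: AB x AP = 7.6, BC x BP = 408.75, CA x CP = 82.2
All same sign? yes

Yes, inside


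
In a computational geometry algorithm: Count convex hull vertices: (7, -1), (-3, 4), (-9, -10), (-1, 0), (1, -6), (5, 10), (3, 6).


Convex hull vertices (CCW): (-9, -10), (1, -6), (7, -1), (5, 10), (-3, 4)
Count = 5

5


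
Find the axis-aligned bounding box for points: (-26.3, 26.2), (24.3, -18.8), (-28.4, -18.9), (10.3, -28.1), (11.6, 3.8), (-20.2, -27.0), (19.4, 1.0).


x range: [-28.4, 24.3]
y range: [-28.1, 26.2]
Bounding box: (-28.4,-28.1) to (24.3,26.2)

(-28.4,-28.1) to (24.3,26.2)


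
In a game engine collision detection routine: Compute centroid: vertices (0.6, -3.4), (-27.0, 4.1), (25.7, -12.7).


Centroid = ((x_A+x_B+x_C)/3, (y_A+y_B+y_C)/3)
= ((0.6+(-27)+25.7)/3, ((-3.4)+4.1+(-12.7))/3)
= (-0.2333, -4)

(-0.2333, -4)


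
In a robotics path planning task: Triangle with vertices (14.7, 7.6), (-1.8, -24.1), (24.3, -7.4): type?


Side lengths squared: AB^2=1277.14, BC^2=960.1, CA^2=317.16
Sorted: [317.16, 960.1, 1277.14]
By sides: Scalene, By angles: Acute

Scalene, Acute


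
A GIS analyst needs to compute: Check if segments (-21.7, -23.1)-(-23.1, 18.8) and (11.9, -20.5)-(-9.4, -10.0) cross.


Cross products: d1=408.18, d2=-469.59, d3=-1411.48, d4=-533.71
d1*d2 < 0 and d3*d4 < 0? no

No, they don't intersect


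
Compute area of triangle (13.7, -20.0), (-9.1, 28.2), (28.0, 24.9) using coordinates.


Area = |x_A(y_B-y_C) + x_B(y_C-y_A) + x_C(y_A-y_B)|/2
= |45.21 + (-408.59) + (-1349.6)|/2
= 1712.98/2 = 856.49

856.49


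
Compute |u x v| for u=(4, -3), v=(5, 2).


|u x v| = |4*2 - (-3)*5|
= |8 - (-15)| = 23

23


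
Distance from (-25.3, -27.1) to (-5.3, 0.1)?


dx=20, dy=27.2
d^2 = 20^2 + 27.2^2 = 1139.84
d = sqrt(1139.84) = 33.7615

33.7615


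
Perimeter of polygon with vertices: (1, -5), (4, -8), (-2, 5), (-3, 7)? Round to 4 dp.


Sides: (1, -5)->(4, -8): sqrt(18) = 4.242641, (4, -8)->(-2, 5): sqrt(205) = 14.317821, (-2, 5)->(-3, 7): sqrt(5) = 2.236068, (-3, 7)->(1, -5): sqrt(160) = 12.649111
Sum = 33.445641
Perimeter = 33.4456

33.4456


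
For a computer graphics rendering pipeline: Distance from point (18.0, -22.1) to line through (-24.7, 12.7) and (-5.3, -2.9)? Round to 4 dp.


|cross product| = 9
|line direction| = sqrt(619.72) = 24.8942
Distance = 9/sqrt(619.72) = 0.3615

0.3615


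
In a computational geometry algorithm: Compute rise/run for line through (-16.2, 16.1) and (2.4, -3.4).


slope = (y2-y1)/(x2-x1) = ((-3.4)-16.1)/(2.4-(-16.2)) = (-19.5)/18.6 = -1.0484

-1.0484


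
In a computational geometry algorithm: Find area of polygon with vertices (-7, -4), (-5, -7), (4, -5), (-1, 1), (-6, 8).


Shoelace sum: ((-7)*(-7) - (-5)*(-4)) + ((-5)*(-5) - 4*(-7)) + (4*1 - (-1)*(-5)) + ((-1)*8 - (-6)*1) + ((-6)*(-4) - (-7)*8)
= 159
Area = |159|/2 = 79.5

79.5


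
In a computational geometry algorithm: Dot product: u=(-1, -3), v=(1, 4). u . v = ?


u . v = u_x*v_x + u_y*v_y = (-1)*1 + (-3)*4
= (-1) + (-12) = -13

-13


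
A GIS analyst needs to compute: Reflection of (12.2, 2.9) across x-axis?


Reflection over x-axis: (x,y) -> (x,-y)
(12.2, 2.9) -> (12.2, -2.9)

(12.2, -2.9)


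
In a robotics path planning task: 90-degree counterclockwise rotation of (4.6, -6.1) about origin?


90° CCW: (x,y) -> (-y, x)
(4.6,-6.1) -> (6.1, 4.6)

(6.1, 4.6)


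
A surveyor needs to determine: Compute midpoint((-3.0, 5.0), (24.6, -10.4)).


M = (((-3)+24.6)/2, (5+(-10.4))/2)
= (10.8, -2.7)

(10.8, -2.7)


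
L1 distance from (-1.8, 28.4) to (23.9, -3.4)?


|(-1.8)-23.9| + |28.4-(-3.4)| = 25.7 + 31.8 = 57.5

57.5


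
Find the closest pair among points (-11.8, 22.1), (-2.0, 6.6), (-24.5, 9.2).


d(P0,P1) = 18.3382, d(P0,P2) = 18.1025, d(P1,P2) = 22.6497
Closest: P0 and P2

Closest pair: (-11.8, 22.1) and (-24.5, 9.2), distance = 18.1025


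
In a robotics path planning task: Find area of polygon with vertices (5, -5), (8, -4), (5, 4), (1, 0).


Shoelace sum: (5*(-4) - 8*(-5)) + (8*4 - 5*(-4)) + (5*0 - 1*4) + (1*(-5) - 5*0)
= 63
Area = |63|/2 = 31.5

31.5


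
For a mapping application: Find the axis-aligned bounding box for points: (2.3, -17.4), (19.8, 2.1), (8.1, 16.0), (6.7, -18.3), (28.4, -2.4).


x range: [2.3, 28.4]
y range: [-18.3, 16]
Bounding box: (2.3,-18.3) to (28.4,16)

(2.3,-18.3) to (28.4,16)


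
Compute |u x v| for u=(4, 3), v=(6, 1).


|u x v| = |4*1 - 3*6|
= |4 - 18| = 14

14


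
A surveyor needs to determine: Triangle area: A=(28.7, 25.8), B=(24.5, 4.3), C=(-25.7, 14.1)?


Area = |x_A(y_B-y_C) + x_B(y_C-y_A) + x_C(y_A-y_B)|/2
= |(-281.26) + (-286.65) + (-552.55)|/2
= 1120.46/2 = 560.23

560.23


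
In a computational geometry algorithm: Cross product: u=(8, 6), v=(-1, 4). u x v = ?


u x v = u_x*v_y - u_y*v_x = 8*4 - 6*(-1)
= 32 - (-6) = 38

38


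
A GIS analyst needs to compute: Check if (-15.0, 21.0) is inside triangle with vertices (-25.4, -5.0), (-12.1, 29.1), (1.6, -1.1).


Cross products: AB x AP = -8.84, BC x BP = -198.55, CA x CP = -661.44
All same sign? yes

Yes, inside


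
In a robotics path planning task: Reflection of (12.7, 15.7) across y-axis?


Reflection over y-axis: (x,y) -> (-x,y)
(12.7, 15.7) -> (-12.7, 15.7)

(-12.7, 15.7)


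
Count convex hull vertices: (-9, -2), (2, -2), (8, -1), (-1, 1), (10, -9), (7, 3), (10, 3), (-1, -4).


Convex hull vertices (CCW): (-9, -2), (10, -9), (10, 3), (7, 3), (-1, 1)
Count = 5

5


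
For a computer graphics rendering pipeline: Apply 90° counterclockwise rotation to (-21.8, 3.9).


90° CCW: (x,y) -> (-y, x)
(-21.8,3.9) -> (-3.9, -21.8)

(-3.9, -21.8)


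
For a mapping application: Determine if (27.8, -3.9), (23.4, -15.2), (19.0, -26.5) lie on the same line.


Cross product: (23.4-27.8)*((-26.5)-(-3.9)) - ((-15.2)-(-3.9))*(19-27.8)
= 0

Yes, collinear


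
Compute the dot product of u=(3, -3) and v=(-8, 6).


u . v = u_x*v_x + u_y*v_y = 3*(-8) + (-3)*6
= (-24) + (-18) = -42

-42


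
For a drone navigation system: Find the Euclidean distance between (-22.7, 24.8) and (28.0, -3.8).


dx=50.7, dy=-28.6
d^2 = 50.7^2 + (-28.6)^2 = 3388.45
d = sqrt(3388.45) = 58.2104

58.2104


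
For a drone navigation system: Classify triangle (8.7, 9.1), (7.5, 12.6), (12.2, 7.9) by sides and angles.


Side lengths squared: AB^2=13.69, BC^2=44.18, CA^2=13.69
Sorted: [13.69, 13.69, 44.18]
By sides: Isosceles, By angles: Obtuse

Isosceles, Obtuse


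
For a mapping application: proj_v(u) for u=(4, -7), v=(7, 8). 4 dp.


u.v = -28, |v| = sqrt(113) = 10.6301
Scalar projection = u.v / |v| = -28 / sqrt(113) = -2.634

-2.634


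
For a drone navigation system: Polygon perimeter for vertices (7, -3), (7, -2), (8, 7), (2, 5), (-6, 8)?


Sides: (7, -3)->(7, -2): sqrt(1) = 1, (7, -2)->(8, 7): sqrt(82) = 9.055385, (8, 7)->(2, 5): sqrt(40) = 6.324555, (2, 5)->(-6, 8): sqrt(73) = 8.544004, (-6, 8)->(7, -3): sqrt(290) = 17.029386
Sum = 41.95333
Perimeter = 41.9533

41.9533


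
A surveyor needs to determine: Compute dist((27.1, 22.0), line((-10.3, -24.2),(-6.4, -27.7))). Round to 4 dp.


|cross product| = 311.08
|line direction| = sqrt(27.46) = 5.2402
Distance = 311.08/sqrt(27.46) = 59.3638

59.3638


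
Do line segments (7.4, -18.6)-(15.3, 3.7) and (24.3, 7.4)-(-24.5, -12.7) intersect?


Cross products: d1=929.11, d2=-0.34, d3=-171.47, d4=757.98
d1*d2 < 0 and d3*d4 < 0? yes

Yes, they intersect


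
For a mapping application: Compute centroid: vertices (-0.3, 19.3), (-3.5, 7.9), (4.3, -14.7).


Centroid = ((x_A+x_B+x_C)/3, (y_A+y_B+y_C)/3)
= (((-0.3)+(-3.5)+4.3)/3, (19.3+7.9+(-14.7))/3)
= (0.1667, 4.1667)

(0.1667, 4.1667)


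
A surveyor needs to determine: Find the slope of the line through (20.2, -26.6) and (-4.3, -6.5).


slope = (y2-y1)/(x2-x1) = ((-6.5)-(-26.6))/((-4.3)-20.2) = 20.1/(-24.5) = -0.8204

-0.8204


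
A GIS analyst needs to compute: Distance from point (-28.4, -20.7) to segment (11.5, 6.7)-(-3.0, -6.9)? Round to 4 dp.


Project P onto AB: t = 1 (clamped to [0,1])
Closest point on segment: (-3, -6.9)
Distance: 28.9067

28.9067


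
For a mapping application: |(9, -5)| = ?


|u| = sqrt(9^2 + (-5)^2) = sqrt(106) = 10.2956

10.2956


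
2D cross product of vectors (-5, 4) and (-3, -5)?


u x v = u_x*v_y - u_y*v_x = (-5)*(-5) - 4*(-3)
= 25 - (-12) = 37

37


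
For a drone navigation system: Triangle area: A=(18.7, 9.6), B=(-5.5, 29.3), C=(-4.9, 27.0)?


Area = |x_A(y_B-y_C) + x_B(y_C-y_A) + x_C(y_A-y_B)|/2
= |43.01 + (-95.7) + 96.53|/2
= 43.84/2 = 21.92

21.92


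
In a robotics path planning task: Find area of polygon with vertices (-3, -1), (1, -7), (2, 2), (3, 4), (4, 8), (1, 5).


Shoelace sum: ((-3)*(-7) - 1*(-1)) + (1*2 - 2*(-7)) + (2*4 - 3*2) + (3*8 - 4*4) + (4*5 - 1*8) + (1*(-1) - (-3)*5)
= 74
Area = |74|/2 = 37

37


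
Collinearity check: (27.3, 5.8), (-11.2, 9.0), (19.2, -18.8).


Cross product: ((-11.2)-27.3)*((-18.8)-5.8) - (9-5.8)*(19.2-27.3)
= 973.02

No, not collinear


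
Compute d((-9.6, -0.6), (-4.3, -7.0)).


dx=5.3, dy=-6.4
d^2 = 5.3^2 + (-6.4)^2 = 69.05
d = sqrt(69.05) = 8.3096

8.3096


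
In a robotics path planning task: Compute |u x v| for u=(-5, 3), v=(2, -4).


|u x v| = |(-5)*(-4) - 3*2|
= |20 - 6| = 14

14


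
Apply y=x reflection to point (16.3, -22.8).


Reflection over y=x: (x,y) -> (y,x)
(16.3, -22.8) -> (-22.8, 16.3)

(-22.8, 16.3)


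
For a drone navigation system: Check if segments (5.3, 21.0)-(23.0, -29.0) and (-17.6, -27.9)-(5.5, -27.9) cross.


Cross products: d1=1129.59, d2=-25.41, d3=-2010.53, d4=-855.53
d1*d2 < 0 and d3*d4 < 0? no

No, they don't intersect


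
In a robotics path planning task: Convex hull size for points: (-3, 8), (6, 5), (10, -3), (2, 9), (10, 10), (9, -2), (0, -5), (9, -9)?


Convex hull vertices (CCW): (-3, 8), (0, -5), (9, -9), (10, -3), (10, 10), (2, 9)
Count = 6

6


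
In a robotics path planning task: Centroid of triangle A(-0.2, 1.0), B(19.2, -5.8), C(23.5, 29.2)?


Centroid = ((x_A+x_B+x_C)/3, (y_A+y_B+y_C)/3)
= (((-0.2)+19.2+23.5)/3, (1+(-5.8)+29.2)/3)
= (14.1667, 8.1333)

(14.1667, 8.1333)


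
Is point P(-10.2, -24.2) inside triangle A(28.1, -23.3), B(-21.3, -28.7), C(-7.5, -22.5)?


Cross products: AB x AP = -162.36, BC x BP = -6.72, CA x CP = -62.68
All same sign? yes

Yes, inside


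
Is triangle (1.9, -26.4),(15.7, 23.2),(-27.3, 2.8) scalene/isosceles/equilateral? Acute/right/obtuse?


Side lengths squared: AB^2=2650.6, BC^2=2265.16, CA^2=1705.28
Sorted: [1705.28, 2265.16, 2650.6]
By sides: Scalene, By angles: Acute

Scalene, Acute


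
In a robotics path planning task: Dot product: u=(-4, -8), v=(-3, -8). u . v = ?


u . v = u_x*v_x + u_y*v_y = (-4)*(-3) + (-8)*(-8)
= 12 + 64 = 76

76


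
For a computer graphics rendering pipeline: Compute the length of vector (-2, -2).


|u| = sqrt((-2)^2 + (-2)^2) = sqrt(8) = 2.8284

2.8284


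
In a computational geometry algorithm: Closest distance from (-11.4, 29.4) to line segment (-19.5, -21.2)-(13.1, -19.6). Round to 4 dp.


Project P onto AB: t = 0.3239 (clamped to [0,1])
Closest point on segment: (-8.942, -20.6818)
Distance: 50.1421

50.1421


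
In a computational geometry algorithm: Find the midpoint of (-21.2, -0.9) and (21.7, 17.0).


M = (((-21.2)+21.7)/2, ((-0.9)+17)/2)
= (0.25, 8.05)

(0.25, 8.05)


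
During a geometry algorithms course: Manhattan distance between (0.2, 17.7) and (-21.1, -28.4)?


|0.2-(-21.1)| + |17.7-(-28.4)| = 21.3 + 46.1 = 67.4

67.4


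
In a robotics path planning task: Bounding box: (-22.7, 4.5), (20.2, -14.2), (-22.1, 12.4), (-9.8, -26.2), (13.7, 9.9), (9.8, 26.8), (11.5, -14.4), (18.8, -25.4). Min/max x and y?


x range: [-22.7, 20.2]
y range: [-26.2, 26.8]
Bounding box: (-22.7,-26.2) to (20.2,26.8)

(-22.7,-26.2) to (20.2,26.8)


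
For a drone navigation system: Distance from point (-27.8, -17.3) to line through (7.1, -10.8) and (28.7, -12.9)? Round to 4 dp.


|cross product| = 213.69
|line direction| = sqrt(470.97) = 21.7018
Distance = 213.69/sqrt(470.97) = 9.8466

9.8466


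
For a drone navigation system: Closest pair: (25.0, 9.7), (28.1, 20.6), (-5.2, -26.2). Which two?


d(P0,P1) = 11.3323, d(P0,P2) = 46.9132, d(P1,P2) = 57.4381
Closest: P0 and P1

Closest pair: (25.0, 9.7) and (28.1, 20.6), distance = 11.3323


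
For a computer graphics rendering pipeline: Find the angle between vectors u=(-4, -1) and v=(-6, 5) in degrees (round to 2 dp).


u.v = 19, |u| = sqrt(17) = 4.1231, |v| = sqrt(61) = 7.8102
cos(theta) = u.v/(|u||v|) = 19/sqrt(1037) = 0.590017
theta = acos(0.590017) = 53.84 degrees

53.84 degrees


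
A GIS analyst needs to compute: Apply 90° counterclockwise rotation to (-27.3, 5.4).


90° CCW: (x,y) -> (-y, x)
(-27.3,5.4) -> (-5.4, -27.3)

(-5.4, -27.3)


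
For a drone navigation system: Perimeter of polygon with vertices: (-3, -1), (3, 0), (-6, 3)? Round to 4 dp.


Sides: (-3, -1)->(3, 0): sqrt(37) = 6.082763, (3, 0)->(-6, 3): sqrt(90) = 9.486833, (-6, 3)->(-3, -1): sqrt(25) = 5
Sum = 20.569596
Perimeter = 20.5696

20.5696


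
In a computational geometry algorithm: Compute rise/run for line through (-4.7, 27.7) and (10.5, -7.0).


slope = (y2-y1)/(x2-x1) = ((-7)-27.7)/(10.5-(-4.7)) = (-34.7)/15.2 = -2.2829

-2.2829


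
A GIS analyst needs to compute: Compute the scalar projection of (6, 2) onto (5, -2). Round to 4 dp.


u.v = 26, |v| = sqrt(29) = 5.3852
Scalar projection = u.v / |v| = 26 / sqrt(29) = 4.8281

4.8281


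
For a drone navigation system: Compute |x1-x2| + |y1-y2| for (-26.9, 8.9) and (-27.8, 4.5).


|(-26.9)-(-27.8)| + |8.9-4.5| = 0.9 + 4.4 = 5.3

5.3


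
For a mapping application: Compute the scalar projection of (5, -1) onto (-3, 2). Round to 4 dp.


u.v = -17, |v| = sqrt(13) = 3.6056
Scalar projection = u.v / |v| = -17 / sqrt(13) = -4.715

-4.715


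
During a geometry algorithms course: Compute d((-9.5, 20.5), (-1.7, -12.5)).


dx=7.8, dy=-33
d^2 = 7.8^2 + (-33)^2 = 1149.84
d = sqrt(1149.84) = 33.9093

33.9093


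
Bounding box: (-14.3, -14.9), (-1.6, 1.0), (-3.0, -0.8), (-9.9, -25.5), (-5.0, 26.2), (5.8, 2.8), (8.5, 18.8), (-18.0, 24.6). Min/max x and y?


x range: [-18, 8.5]
y range: [-25.5, 26.2]
Bounding box: (-18,-25.5) to (8.5,26.2)

(-18,-25.5) to (8.5,26.2)


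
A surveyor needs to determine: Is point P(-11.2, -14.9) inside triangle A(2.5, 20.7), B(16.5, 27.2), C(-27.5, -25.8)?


Cross products: AB x AP = -409.35, BC x BP = 384.3, CA x CP = -430.95
All same sign? no

No, outside


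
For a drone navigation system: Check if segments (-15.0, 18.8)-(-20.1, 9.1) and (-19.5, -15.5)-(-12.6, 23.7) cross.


Cross products: d1=60.27, d2=193.26, d3=131.28, d4=-1.71
d1*d2 < 0 and d3*d4 < 0? no

No, they don't intersect


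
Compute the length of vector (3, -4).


|u| = sqrt(3^2 + (-4)^2) = sqrt(25) = 5

5


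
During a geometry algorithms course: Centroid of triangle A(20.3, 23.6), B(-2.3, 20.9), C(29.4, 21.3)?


Centroid = ((x_A+x_B+x_C)/3, (y_A+y_B+y_C)/3)
= ((20.3+(-2.3)+29.4)/3, (23.6+20.9+21.3)/3)
= (15.8, 21.9333)

(15.8, 21.9333)


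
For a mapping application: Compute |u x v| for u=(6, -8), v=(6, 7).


|u x v| = |6*7 - (-8)*6|
= |42 - (-48)| = 90

90


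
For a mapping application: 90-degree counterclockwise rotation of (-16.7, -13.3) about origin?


90° CCW: (x,y) -> (-y, x)
(-16.7,-13.3) -> (13.3, -16.7)

(13.3, -16.7)


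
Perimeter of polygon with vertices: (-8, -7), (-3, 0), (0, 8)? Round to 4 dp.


Sides: (-8, -7)->(-3, 0): sqrt(74) = 8.602325, (-3, 0)->(0, 8): sqrt(73) = 8.544004, (0, 8)->(-8, -7): sqrt(289) = 17
Sum = 34.146329
Perimeter = 34.1463

34.1463


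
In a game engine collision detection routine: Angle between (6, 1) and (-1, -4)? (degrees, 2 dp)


u.v = -10, |u| = sqrt(37) = 6.0828, |v| = sqrt(17) = 4.1231
cos(theta) = u.v/(|u||v|) = -10/sqrt(629) = -0.398726
theta = acos(-0.398726) = 113.5 degrees

113.5 degrees


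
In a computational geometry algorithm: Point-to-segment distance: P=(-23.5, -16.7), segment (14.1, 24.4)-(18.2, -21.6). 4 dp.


Project P onto AB: t = 0.8142 (clamped to [0,1])
Closest point on segment: (17.438, -13.0512)
Distance: 41.1003

41.1003


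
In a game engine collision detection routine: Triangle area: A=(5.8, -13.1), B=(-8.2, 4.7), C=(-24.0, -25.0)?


Area = |x_A(y_B-y_C) + x_B(y_C-y_A) + x_C(y_A-y_B)|/2
= |172.26 + 97.58 + 427.2|/2
= 697.04/2 = 348.52

348.52


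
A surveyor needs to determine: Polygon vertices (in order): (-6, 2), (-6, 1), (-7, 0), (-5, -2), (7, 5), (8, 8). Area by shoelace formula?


Shoelace sum: ((-6)*1 - (-6)*2) + ((-6)*0 - (-7)*1) + ((-7)*(-2) - (-5)*0) + ((-5)*5 - 7*(-2)) + (7*8 - 8*5) + (8*2 - (-6)*8)
= 96
Area = |96|/2 = 48

48


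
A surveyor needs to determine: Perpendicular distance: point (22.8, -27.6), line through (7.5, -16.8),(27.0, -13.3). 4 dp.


|cross product| = 264.15
|line direction| = sqrt(392.5) = 19.8116
Distance = 264.15/sqrt(392.5) = 13.3331

13.3331


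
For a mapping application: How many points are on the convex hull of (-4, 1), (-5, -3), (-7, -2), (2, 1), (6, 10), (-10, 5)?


Convex hull vertices (CCW): (-10, 5), (-7, -2), (-5, -3), (2, 1), (6, 10)
Count = 5

5


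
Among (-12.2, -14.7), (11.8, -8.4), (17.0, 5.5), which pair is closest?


d(P0,P1) = 24.8131, d(P0,P2) = 35.5061, d(P1,P2) = 14.8408
Closest: P1 and P2

Closest pair: (11.8, -8.4) and (17.0, 5.5), distance = 14.8408


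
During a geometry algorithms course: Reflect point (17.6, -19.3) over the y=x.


Reflection over y=x: (x,y) -> (y,x)
(17.6, -19.3) -> (-19.3, 17.6)

(-19.3, 17.6)


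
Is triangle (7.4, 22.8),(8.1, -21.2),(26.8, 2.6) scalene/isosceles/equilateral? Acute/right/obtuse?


Side lengths squared: AB^2=1936.49, BC^2=916.13, CA^2=784.4
Sorted: [784.4, 916.13, 1936.49]
By sides: Scalene, By angles: Obtuse

Scalene, Obtuse


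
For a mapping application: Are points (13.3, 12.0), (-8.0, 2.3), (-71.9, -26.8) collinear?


Cross product: ((-8)-13.3)*((-26.8)-12) - (2.3-12)*((-71.9)-13.3)
= 0

Yes, collinear


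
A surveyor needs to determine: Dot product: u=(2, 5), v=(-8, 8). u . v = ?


u . v = u_x*v_x + u_y*v_y = 2*(-8) + 5*8
= (-16) + 40 = 24

24


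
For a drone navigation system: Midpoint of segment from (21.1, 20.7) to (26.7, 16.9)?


M = ((21.1+26.7)/2, (20.7+16.9)/2)
= (23.9, 18.8)

(23.9, 18.8)


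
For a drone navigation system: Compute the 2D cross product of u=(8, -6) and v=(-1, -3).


u x v = u_x*v_y - u_y*v_x = 8*(-3) - (-6)*(-1)
= (-24) - 6 = -30

-30


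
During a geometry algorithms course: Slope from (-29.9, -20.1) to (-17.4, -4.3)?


slope = (y2-y1)/(x2-x1) = ((-4.3)-(-20.1))/((-17.4)-(-29.9)) = 15.8/12.5 = 1.264

1.264


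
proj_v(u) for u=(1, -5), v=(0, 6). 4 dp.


u.v = -30, |v| = sqrt(36) = 6
Scalar projection = u.v / |v| = -30 / sqrt(36) = -5

-5


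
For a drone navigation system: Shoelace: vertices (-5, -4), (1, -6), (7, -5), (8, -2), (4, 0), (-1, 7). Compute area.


Shoelace sum: ((-5)*(-6) - 1*(-4)) + (1*(-5) - 7*(-6)) + (7*(-2) - 8*(-5)) + (8*0 - 4*(-2)) + (4*7 - (-1)*0) + ((-1)*(-4) - (-5)*7)
= 172
Area = |172|/2 = 86

86


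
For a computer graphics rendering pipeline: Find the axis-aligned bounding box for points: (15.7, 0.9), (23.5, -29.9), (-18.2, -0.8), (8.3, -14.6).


x range: [-18.2, 23.5]
y range: [-29.9, 0.9]
Bounding box: (-18.2,-29.9) to (23.5,0.9)

(-18.2,-29.9) to (23.5,0.9)


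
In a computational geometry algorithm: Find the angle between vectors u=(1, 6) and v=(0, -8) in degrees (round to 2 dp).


u.v = -48, |u| = sqrt(37) = 6.0828, |v| = sqrt(64) = 8
cos(theta) = u.v/(|u||v|) = -48/sqrt(2368) = -0.986394
theta = acos(-0.986394) = 170.54 degrees

170.54 degrees


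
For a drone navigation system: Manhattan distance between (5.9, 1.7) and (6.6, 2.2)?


|5.9-6.6| + |1.7-2.2| = 0.7 + 0.5 = 1.2

1.2


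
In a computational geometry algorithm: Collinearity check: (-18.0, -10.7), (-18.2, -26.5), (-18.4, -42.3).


Cross product: ((-18.2)-(-18))*((-42.3)-(-10.7)) - ((-26.5)-(-10.7))*((-18.4)-(-18))
= 0

Yes, collinear


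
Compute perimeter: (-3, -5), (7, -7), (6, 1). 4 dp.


Sides: (-3, -5)->(7, -7): sqrt(104) = 10.198039, (7, -7)->(6, 1): sqrt(65) = 8.062258, (6, 1)->(-3, -5): sqrt(117) = 10.816654
Sum = 29.076951
Perimeter = 29.077

29.077


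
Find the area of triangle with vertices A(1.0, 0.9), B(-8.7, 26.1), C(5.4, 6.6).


Area = |x_A(y_B-y_C) + x_B(y_C-y_A) + x_C(y_A-y_B)|/2
= |19.5 + (-49.59) + (-136.08)|/2
= 166.17/2 = 83.085

83.085


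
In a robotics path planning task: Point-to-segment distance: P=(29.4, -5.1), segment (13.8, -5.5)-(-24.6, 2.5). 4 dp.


Project P onto AB: t = 0 (clamped to [0,1])
Closest point on segment: (13.8, -5.5)
Distance: 15.6051

15.6051


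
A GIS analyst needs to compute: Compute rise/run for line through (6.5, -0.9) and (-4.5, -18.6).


slope = (y2-y1)/(x2-x1) = ((-18.6)-(-0.9))/((-4.5)-6.5) = (-17.7)/(-11) = 1.6091

1.6091


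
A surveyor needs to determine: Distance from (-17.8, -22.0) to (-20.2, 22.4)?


dx=-2.4, dy=44.4
d^2 = (-2.4)^2 + 44.4^2 = 1977.12
d = sqrt(1977.12) = 44.4648

44.4648


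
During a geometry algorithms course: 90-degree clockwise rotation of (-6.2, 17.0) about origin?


90° CW: (x,y) -> (y, -x)
(-6.2,17) -> (17, 6.2)

(17, 6.2)


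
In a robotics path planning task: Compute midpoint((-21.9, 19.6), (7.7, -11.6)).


M = (((-21.9)+7.7)/2, (19.6+(-11.6))/2)
= (-7.1, 4)

(-7.1, 4)


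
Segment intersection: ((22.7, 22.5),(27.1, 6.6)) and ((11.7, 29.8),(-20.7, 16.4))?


Cross products: d1=383.92, d2=958.04, d3=-142.78, d4=-716.9
d1*d2 < 0 and d3*d4 < 0? no

No, they don't intersect


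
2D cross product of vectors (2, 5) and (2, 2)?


u x v = u_x*v_y - u_y*v_x = 2*2 - 5*2
= 4 - 10 = -6

-6


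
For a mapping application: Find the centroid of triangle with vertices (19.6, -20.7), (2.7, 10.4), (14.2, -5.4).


Centroid = ((x_A+x_B+x_C)/3, (y_A+y_B+y_C)/3)
= ((19.6+2.7+14.2)/3, ((-20.7)+10.4+(-5.4))/3)
= (12.1667, -5.2333)

(12.1667, -5.2333)


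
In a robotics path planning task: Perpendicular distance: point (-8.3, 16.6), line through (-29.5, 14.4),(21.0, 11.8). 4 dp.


|cross product| = 166.22
|line direction| = sqrt(2557.01) = 50.5669
Distance = 166.22/sqrt(2557.01) = 3.2871

3.2871


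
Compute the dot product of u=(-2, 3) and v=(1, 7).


u . v = u_x*v_x + u_y*v_y = (-2)*1 + 3*7
= (-2) + 21 = 19

19


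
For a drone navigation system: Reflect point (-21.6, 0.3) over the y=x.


Reflection over y=x: (x,y) -> (y,x)
(-21.6, 0.3) -> (0.3, -21.6)

(0.3, -21.6)


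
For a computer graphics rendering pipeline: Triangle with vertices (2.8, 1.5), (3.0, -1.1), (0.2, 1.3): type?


Side lengths squared: AB^2=6.8, BC^2=13.6, CA^2=6.8
Sorted: [6.8, 6.8, 13.6]
By sides: Isosceles, By angles: Right

Isosceles, Right


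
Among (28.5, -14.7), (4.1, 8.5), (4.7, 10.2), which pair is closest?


d(P0,P1) = 33.669, d(P0,P2) = 34.4449, d(P1,P2) = 1.8028
Closest: P1 and P2

Closest pair: (4.1, 8.5) and (4.7, 10.2), distance = 1.8028


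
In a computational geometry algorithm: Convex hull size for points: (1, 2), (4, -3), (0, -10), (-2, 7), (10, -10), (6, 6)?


Convex hull vertices (CCW): (-2, 7), (0, -10), (10, -10), (6, 6)
Count = 4

4


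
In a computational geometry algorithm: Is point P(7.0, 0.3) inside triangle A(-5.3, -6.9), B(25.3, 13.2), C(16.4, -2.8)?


Cross products: AB x AP = -26.91, BC x BP = -177.99, CA x CP = -105.81
All same sign? yes

Yes, inside


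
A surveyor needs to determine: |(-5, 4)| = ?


|u| = sqrt((-5)^2 + 4^2) = sqrt(41) = 6.4031

6.4031


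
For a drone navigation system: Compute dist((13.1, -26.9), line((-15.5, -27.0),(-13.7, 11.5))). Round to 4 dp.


|cross product| = 1100.92
|line direction| = sqrt(1485.49) = 38.5421
Distance = 1100.92/sqrt(1485.49) = 28.5641

28.5641


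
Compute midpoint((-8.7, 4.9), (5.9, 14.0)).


M = (((-8.7)+5.9)/2, (4.9+14)/2)
= (-1.4, 9.45)

(-1.4, 9.45)


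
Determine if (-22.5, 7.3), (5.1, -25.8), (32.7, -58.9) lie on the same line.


Cross product: (5.1-(-22.5))*((-58.9)-7.3) - ((-25.8)-7.3)*(32.7-(-22.5))
= 0

Yes, collinear


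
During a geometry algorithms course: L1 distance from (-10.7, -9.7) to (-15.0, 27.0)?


|(-10.7)-(-15)| + |(-9.7)-27| = 4.3 + 36.7 = 41

41


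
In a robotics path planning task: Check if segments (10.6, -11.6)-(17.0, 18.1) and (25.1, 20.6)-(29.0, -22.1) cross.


Cross products: d1=-744.73, d2=-355.62, d3=-224.57, d4=-613.68
d1*d2 < 0 and d3*d4 < 0? no

No, they don't intersect


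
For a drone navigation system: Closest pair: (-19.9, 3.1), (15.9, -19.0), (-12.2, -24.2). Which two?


d(P0,P1) = 42.072, d(P0,P2) = 28.3651, d(P1,P2) = 28.5771
Closest: P0 and P2

Closest pair: (-19.9, 3.1) and (-12.2, -24.2), distance = 28.3651


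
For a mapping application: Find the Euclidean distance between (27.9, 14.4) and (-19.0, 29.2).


dx=-46.9, dy=14.8
d^2 = (-46.9)^2 + 14.8^2 = 2418.65
d = sqrt(2418.65) = 49.1798

49.1798


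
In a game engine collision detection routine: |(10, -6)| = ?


|u| = sqrt(10^2 + (-6)^2) = sqrt(136) = 11.6619

11.6619


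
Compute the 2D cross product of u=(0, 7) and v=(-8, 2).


u x v = u_x*v_y - u_y*v_x = 0*2 - 7*(-8)
= 0 - (-56) = 56

56


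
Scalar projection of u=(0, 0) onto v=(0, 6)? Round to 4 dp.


u.v = 0, |v| = sqrt(36) = 6
Scalar projection = u.v / |v| = 0 / sqrt(36) = 0

0


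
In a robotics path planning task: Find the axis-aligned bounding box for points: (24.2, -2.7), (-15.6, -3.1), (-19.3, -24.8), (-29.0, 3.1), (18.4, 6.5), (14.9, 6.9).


x range: [-29, 24.2]
y range: [-24.8, 6.9]
Bounding box: (-29,-24.8) to (24.2,6.9)

(-29,-24.8) to (24.2,6.9)


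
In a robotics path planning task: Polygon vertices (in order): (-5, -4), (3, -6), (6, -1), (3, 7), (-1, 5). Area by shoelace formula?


Shoelace sum: ((-5)*(-6) - 3*(-4)) + (3*(-1) - 6*(-6)) + (6*7 - 3*(-1)) + (3*5 - (-1)*7) + ((-1)*(-4) - (-5)*5)
= 171
Area = |171|/2 = 85.5

85.5


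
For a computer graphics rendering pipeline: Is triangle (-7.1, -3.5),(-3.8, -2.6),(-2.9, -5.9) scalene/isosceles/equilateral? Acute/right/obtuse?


Side lengths squared: AB^2=11.7, BC^2=11.7, CA^2=23.4
Sorted: [11.7, 11.7, 23.4]
By sides: Isosceles, By angles: Right

Isosceles, Right


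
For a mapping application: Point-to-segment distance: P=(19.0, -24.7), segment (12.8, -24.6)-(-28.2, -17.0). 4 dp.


Project P onto AB: t = 0 (clamped to [0,1])
Closest point on segment: (12.8, -24.6)
Distance: 6.2008

6.2008


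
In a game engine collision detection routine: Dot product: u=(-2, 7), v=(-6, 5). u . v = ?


u . v = u_x*v_x + u_y*v_y = (-2)*(-6) + 7*5
= 12 + 35 = 47

47
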